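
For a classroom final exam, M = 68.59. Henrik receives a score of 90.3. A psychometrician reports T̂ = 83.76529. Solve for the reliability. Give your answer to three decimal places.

T̂ = ρX + (1 − ρ)μ  ⇒  T̂ − μ = ρ(X − μ)
ρ = (T̂ − μ)/(X − μ) = (83.76529 − 68.59) / (90.3 − 68.59) = 15.17529 / 21.71 = 0.69900

0.699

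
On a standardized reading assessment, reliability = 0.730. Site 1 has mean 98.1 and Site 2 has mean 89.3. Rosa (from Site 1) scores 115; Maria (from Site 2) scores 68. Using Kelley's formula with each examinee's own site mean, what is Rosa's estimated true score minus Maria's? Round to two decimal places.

T̂_Rosa = 0.730(115) + 0.270(98.1) = 110.4370
T̂_Maria = 0.730(68) + 0.270(89.3) = 73.7510
Difference = 110.4370 − 73.7510 = 36.6860

36.69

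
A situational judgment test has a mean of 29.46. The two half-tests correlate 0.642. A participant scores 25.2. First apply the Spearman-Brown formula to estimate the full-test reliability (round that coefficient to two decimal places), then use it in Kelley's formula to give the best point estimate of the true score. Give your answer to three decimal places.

26.137

Spearman-Brown: ρ = 2r/(1 + r) = 2(0.642)/(1 + 0.642) = 1.2840/1.642 = 0.7820 → 0.78
T̂ = 0.78(25.2) + 0.22(29.46) = 19.656 + 6.4812 = 26.1372 → 26.137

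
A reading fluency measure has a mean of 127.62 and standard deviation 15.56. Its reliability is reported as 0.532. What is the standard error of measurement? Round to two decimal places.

SEM = SD · √(1 − ρ) = 15.56 × √0.468 = 15.56 × 0.6841 = 10.645

10.64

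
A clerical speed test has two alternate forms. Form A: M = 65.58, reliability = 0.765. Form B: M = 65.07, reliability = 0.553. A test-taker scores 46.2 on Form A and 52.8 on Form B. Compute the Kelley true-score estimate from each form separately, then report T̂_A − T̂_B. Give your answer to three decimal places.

T̂_A = 0.765(46.2) + 0.235(65.58) = 50.75430
T̂_B = 0.553(52.8) + 0.447(65.07) = 58.28469
T̂_A − T̂_B = -7.53039

-7.530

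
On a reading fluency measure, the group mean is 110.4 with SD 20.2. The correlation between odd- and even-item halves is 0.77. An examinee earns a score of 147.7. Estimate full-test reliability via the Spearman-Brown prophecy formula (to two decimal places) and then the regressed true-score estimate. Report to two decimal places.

Spearman-Brown: ρ = 2r/(1 + r) = 2(0.77)/(1 + 0.77) = 1.540/1.77 = 0.8701 → 0.87
T̂ = ρX + (1 − ρ)μ
  = 0.87 × 147.7 + 0.13 × 110.4
  = 128.499 + 14.352
  = 142.851
  ≈ 142.85

142.85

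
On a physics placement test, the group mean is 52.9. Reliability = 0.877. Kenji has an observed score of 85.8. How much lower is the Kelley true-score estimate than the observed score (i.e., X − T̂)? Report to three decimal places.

4.047

T̂ = ρX + (1 − ρ)μ
  = 0.877 × 85.8 + 0.123 × 52.9
  = 75.2466 + 6.5067
  = 81.75330
  ≈ 81.7533
X − T̂ = 85.8 − 81.7533 = 4.0467 → 4.047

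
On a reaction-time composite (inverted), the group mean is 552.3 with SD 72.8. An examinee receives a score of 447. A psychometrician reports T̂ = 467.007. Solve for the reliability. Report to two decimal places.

T̂ = ρX + (1 − ρ)μ  ⇒  T̂ − μ = ρ(X − μ)
ρ = (T̂ − μ)/(X − μ) = (467.007 − 552.3) / (447 − 552.3) = -85.293 / -105.3 = 0.8100

0.81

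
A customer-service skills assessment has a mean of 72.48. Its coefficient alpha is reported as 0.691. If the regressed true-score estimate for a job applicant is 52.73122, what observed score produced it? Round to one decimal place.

43.9

T̂ = ρX + (1 − ρ)μ  ⇒  X = (T̂ − (1 − ρ)μ) / ρ
X = (52.73122 − 0.309 × 72.48) / 0.691 = (52.73122 − 22.39632) / 0.691 = 30.33490 / 0.691 = 43.900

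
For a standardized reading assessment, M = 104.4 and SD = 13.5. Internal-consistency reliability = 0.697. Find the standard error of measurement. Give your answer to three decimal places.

SEM = SD · √(1 − ρ) = 13.5 × √0.303 = 13.5 × 0.5505 = 7.4311

7.431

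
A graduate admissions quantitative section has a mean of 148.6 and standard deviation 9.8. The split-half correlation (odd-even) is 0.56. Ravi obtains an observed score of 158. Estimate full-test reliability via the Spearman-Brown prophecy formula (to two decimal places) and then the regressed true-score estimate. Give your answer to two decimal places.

155.37

Spearman-Brown: ρ = 2r/(1 + r) = 2(0.56)/(1 + 0.56) = 1.120/1.56 = 0.7179 → 0.72
Kelley's formula gives T̂ = 0.72·158 + 0.28·148.6 = 113.76 + 41.608 = 155.368.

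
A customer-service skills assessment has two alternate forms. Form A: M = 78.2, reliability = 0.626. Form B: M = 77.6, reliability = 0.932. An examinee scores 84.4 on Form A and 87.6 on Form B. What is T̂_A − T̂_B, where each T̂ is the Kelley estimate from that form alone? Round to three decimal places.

T̂_A = 0.626(84.4) + 0.374(78.2) = 82.08120
T̂_B = 0.932(87.6) + 0.068(77.6) = 86.92000
T̂_A − T̂_B = -4.83880

-4.839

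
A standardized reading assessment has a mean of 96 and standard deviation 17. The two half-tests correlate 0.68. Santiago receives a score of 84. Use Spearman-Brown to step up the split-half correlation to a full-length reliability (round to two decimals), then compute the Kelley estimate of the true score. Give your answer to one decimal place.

Spearman-Brown: ρ = 2r/(1 + r) = 2(0.68)/(1 + 0.68) = 1.360/1.68 = 0.8095 → 0.81
T̂ = 0.81(84) + 0.19(96) = 68.04 + 18.24 = 86.28 → 86.3

86.3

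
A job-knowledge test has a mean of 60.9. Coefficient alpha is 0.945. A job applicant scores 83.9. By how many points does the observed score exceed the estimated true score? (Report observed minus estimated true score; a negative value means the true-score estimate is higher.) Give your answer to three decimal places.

T̂ = ρX + (1 − ρ)μ
  = 0.945 × 83.9 + 0.055 × 60.9
  = 79.2855 + 3.3495
  = 82.63500
  ≈ 82.6350
X − T̂ = 83.9 − 82.6350 = 1.2650 → 1.265

1.265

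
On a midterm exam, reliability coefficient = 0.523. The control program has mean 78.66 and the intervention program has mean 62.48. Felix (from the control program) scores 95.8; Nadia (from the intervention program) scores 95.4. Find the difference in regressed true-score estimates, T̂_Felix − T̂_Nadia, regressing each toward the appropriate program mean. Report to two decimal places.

T̂_Felix = 0.523(95.8) + 0.477(78.66) = 87.6242
T̂_Nadia = 0.523(95.4) + 0.477(62.48) = 79.6972
Difference = 87.6242 − 79.6972 = 7.9271

7.93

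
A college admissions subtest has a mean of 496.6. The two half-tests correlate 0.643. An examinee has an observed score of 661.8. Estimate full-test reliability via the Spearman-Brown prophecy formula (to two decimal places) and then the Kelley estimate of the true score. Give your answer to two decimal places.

625.46

Spearman-Brown: ρ = 2r/(1 + r) = 2(0.643)/(1 + 0.643) = 1.2860/1.643 = 0.7827 → 0.78
T̂ = 0.78(661.8) + 0.22(496.6) = 516.204 + 109.252 = 625.456 → 625.46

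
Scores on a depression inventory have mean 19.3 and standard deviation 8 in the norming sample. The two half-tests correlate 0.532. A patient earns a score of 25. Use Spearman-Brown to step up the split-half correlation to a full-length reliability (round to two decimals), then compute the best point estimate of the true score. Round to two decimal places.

Spearman-Brown: ρ = 2r/(1 + r) = 2(0.532)/(1 + 0.532) = 1.0640/1.532 = 0.6945 → 0.69
T̂ = ρX + (1 − ρ)μ
  = 0.69 × 25 + 0.31 × 19.3
  = 17.25 + 5.983
  = 23.233
  ≈ 23.23

23.23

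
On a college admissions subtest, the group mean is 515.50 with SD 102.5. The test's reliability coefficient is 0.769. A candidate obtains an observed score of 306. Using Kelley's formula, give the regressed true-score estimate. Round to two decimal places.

354.39

T̂ = 0.769(306) + 0.231(515.50) = 235.314 + 119.08050 = 354.394 → 354.39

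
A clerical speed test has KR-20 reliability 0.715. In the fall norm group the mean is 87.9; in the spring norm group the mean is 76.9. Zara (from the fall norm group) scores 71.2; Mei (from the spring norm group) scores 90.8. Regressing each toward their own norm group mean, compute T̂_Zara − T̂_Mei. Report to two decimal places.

T̂_Zara = 0.715(71.2) + 0.285(87.9) = 75.9595
T̂_Mei = 0.715(90.8) + 0.285(76.9) = 86.8385
Difference = 75.9595 − 86.8385 = -10.8790

-10.88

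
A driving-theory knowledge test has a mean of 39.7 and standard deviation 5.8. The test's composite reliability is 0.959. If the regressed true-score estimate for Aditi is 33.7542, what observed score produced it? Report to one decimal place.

T̂ = ρX + (1 − ρ)μ  ⇒  X = (T̂ − (1 − ρ)μ) / ρ
X = (33.7542 − 0.041 × 39.7) / 0.959 = (33.7542 − 1.6277) / 0.959 = 32.1265 / 0.959 = 33.500

33.5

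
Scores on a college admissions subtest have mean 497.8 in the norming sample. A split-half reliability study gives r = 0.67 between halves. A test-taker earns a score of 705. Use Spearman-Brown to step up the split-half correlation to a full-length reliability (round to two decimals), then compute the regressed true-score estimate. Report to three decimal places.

663.560

Spearman-Brown: ρ = 2r/(1 + r) = 2(0.67)/(1 + 0.67) = 1.340/1.67 = 0.8024 → 0.80
T̂ = 0.80(705) + 0.20(497.8) = 564.00 + 99.560 = 663.5600 → 663.560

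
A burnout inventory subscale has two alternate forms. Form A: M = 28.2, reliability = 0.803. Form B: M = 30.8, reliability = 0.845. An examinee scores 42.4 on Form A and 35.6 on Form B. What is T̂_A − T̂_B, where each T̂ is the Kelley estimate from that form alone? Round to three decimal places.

4.747

T̂_A = 0.803(42.4) + 0.197(28.2) = 39.60260
T̂_B = 0.845(35.6) + 0.155(30.8) = 34.85600
T̂_A − T̂_B = 4.74660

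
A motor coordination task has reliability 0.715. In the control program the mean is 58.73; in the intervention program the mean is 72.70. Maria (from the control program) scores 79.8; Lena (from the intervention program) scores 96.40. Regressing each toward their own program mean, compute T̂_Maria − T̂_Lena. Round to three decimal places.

-15.850

T̂_Maria = 0.715(79.8) + 0.285(58.73) = 73.79505
T̂_Lena = 0.715(96.40) + 0.285(72.70) = 89.64550
Difference = 73.79505 − 89.64550 = -15.85045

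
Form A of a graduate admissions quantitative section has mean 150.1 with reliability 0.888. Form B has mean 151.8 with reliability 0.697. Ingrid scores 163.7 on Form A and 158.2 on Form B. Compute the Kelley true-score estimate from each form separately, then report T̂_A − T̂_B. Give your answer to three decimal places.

5.916

T̂_A = 0.888(163.7) + 0.112(150.1) = 162.17680
T̂_B = 0.697(158.2) + 0.303(151.8) = 156.26080
T̂_A − T̂_B = 5.91600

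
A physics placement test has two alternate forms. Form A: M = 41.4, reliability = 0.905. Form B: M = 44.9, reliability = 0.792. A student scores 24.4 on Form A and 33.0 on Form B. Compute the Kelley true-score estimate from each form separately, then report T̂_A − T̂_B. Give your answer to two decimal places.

T̂_A = 0.905(24.4) + 0.095(41.4) = 26.0150
T̂_B = 0.792(33.0) + 0.208(44.9) = 35.4752
T̂_A − T̂_B = -9.4602

-9.46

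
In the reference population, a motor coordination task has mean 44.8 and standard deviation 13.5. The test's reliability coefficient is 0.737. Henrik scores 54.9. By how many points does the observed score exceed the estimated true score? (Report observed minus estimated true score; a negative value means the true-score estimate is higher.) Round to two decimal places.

2.66

Kelley's formula gives T̂ = 0.737·54.9 + 0.263·44.8 = 40.4613 + 11.7824 = 52.2437.
X − T̂ = 54.9 − 52.244 = 2.656 → 2.66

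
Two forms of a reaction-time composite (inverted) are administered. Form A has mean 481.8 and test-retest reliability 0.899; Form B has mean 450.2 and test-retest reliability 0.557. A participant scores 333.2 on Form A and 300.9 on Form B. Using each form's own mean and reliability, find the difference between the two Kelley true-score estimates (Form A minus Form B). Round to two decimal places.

T̂_A = 0.899(333.2) + 0.101(481.8) = 348.2086
T̂_B = 0.557(300.9) + 0.443(450.2) = 367.0399
T̂_A − T̂_B = -18.8313

-18.83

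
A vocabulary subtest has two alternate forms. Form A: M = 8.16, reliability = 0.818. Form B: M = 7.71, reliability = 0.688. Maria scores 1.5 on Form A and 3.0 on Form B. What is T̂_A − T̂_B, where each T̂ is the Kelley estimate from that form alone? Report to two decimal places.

T̂_A = 0.818(1.5) + 0.182(8.16) = 2.7121
T̂_B = 0.688(3.0) + 0.312(7.71) = 4.4695
T̂_A − T̂_B = -1.7574

-1.76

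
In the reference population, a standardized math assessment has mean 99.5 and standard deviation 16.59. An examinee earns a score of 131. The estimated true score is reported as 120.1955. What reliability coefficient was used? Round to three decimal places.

0.657

T̂ = ρX + (1 − ρ)μ  ⇒  T̂ − μ = ρ(X − μ)
ρ = (T̂ − μ)/(X − μ) = (120.1955 − 99.5) / (131 − 99.5) = 20.6955 / 31.5 = 0.65700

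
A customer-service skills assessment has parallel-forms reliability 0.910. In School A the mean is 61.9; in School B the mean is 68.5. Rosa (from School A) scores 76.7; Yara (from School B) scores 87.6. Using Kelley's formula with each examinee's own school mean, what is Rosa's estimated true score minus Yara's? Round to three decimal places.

-10.513

T̂_Rosa = 0.910(76.7) + 0.090(61.9) = 75.36800
T̂_Yara = 0.910(87.6) + 0.090(68.5) = 85.88100
Difference = 75.36800 − 85.88100 = -10.51300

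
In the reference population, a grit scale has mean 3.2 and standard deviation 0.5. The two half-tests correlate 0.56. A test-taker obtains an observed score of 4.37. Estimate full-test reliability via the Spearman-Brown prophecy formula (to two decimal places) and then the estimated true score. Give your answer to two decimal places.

4.04

Spearman-Brown: ρ = 2r/(1 + r) = 2(0.56)/(1 + 0.56) = 1.120/1.56 = 0.7179 → 0.72
T̂ = ρX + (1 − ρ)μ
  = 0.72 × 4.37 + 0.28 × 3.2
  = 3.1464 + 0.896
  = 4.042
  ≈ 4.04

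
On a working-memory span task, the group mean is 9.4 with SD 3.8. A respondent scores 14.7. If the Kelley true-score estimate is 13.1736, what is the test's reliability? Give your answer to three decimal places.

0.712

T̂ = ρX + (1 − ρ)μ  ⇒  T̂ − μ = ρ(X − μ)
ρ = (T̂ − μ)/(X − μ) = (13.1736 − 9.4) / (14.7 − 9.4) = 3.7736 / 5.3 = 0.71200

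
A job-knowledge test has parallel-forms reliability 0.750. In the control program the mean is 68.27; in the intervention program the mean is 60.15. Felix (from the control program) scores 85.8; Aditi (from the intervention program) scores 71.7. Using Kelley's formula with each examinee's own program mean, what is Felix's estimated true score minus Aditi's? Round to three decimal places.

12.605

T̂_Felix = 0.750(85.8) + 0.250(68.27) = 81.41750
T̂_Aditi = 0.750(71.7) + 0.250(60.15) = 68.81250
Difference = 81.41750 − 68.81250 = 12.60500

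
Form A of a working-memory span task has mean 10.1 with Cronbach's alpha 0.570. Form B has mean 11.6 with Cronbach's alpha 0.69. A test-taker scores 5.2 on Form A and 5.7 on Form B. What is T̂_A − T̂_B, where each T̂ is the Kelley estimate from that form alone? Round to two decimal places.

T̂_A = 0.570(5.2) + 0.430(10.1) = 7.3070
T̂_B = 0.69(5.7) + 0.31(11.6) = 7.5290
T̂_A − T̂_B = -0.2220

-0.22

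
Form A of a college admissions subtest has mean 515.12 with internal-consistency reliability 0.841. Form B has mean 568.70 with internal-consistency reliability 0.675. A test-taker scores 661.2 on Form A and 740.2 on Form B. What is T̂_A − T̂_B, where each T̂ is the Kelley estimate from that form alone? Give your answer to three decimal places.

T̂_A = 0.841(661.2) + 0.159(515.12) = 637.97328
T̂_B = 0.675(740.2) + 0.325(568.70) = 684.46250
T̂_A − T̂_B = -46.48922

-46.489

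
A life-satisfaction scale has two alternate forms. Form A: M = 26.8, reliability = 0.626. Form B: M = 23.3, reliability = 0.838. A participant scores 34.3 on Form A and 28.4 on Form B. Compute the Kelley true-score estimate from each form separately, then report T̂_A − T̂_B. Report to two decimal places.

3.92

T̂_A = 0.626(34.3) + 0.374(26.8) = 31.4950
T̂_B = 0.838(28.4) + 0.162(23.3) = 27.5738
T̂_A − T̂_B = 3.9212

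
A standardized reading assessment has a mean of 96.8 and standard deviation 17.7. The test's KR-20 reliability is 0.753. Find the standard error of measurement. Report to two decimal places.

8.80

SEM = SD · √(1 − ρ) = 17.7 × √0.247 = 17.7 × 0.4970 = 8.797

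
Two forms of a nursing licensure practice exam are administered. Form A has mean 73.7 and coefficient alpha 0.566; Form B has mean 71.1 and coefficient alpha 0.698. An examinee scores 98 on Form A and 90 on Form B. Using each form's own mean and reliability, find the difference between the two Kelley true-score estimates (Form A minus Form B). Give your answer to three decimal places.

3.162

T̂_A = 0.566(98) + 0.434(73.7) = 87.45380
T̂_B = 0.698(90) + 0.302(71.1) = 84.29220
T̂_A − T̂_B = 3.16160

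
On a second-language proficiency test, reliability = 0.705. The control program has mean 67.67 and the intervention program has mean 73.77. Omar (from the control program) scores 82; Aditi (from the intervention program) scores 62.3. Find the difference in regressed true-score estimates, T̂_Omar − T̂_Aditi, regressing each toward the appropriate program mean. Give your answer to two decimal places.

T̂_Omar = 0.705(82) + 0.295(67.67) = 77.7726
T̂_Aditi = 0.705(62.3) + 0.295(73.77) = 65.6837
Difference = 77.7726 − 65.6837 = 12.0890

12.09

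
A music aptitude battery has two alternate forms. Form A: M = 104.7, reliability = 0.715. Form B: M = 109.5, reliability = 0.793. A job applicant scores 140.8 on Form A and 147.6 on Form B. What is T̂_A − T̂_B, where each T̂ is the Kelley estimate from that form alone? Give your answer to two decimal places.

-9.20

T̂_A = 0.715(140.8) + 0.285(104.7) = 130.5115
T̂_B = 0.793(147.6) + 0.207(109.5) = 139.7133
T̂_A − T̂_B = -9.2018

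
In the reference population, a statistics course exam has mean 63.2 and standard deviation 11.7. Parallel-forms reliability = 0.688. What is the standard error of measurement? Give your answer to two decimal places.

6.54

SEM = SD · √(1 − ρ) = 11.7 × √0.312 = 11.7 × 0.5586 = 6.535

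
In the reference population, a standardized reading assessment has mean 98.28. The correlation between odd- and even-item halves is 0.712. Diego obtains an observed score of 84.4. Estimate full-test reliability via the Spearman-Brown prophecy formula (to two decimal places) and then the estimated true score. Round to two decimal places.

Spearman-Brown: ρ = 2r/(1 + r) = 2(0.712)/(1 + 0.712) = 1.4240/1.712 = 0.8318 → 0.83
Kelley's formula gives T̂ = 0.83·84.4 + 0.17·98.28 = 70.052 + 16.7076 = 86.760.

86.76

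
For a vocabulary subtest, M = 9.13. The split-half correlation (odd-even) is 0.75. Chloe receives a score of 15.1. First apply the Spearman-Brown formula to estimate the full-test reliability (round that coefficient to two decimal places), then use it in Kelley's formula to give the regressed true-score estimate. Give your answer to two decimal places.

14.26

Spearman-Brown: ρ = 2r/(1 + r) = 2(0.75)/(1 + 0.75) = 1.500/1.75 = 0.8571 → 0.86
T̂ = 0.86(15.1) + 0.14(9.13) = 12.986 + 1.2782 = 14.264 → 14.26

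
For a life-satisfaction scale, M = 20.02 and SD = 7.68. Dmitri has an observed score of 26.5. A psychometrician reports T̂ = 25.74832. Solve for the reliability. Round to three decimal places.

0.884

T̂ = ρX + (1 − ρ)μ  ⇒  T̂ − μ = ρ(X − μ)
ρ = (T̂ − μ)/(X − μ) = (25.74832 − 20.02) / (26.5 − 20.02) = 5.72832 / 6.48 = 0.88400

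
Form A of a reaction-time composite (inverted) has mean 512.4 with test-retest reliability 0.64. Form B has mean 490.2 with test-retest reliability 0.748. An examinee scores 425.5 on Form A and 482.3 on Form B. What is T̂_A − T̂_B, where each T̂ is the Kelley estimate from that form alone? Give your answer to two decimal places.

-27.51

T̂_A = 0.64(425.5) + 0.36(512.4) = 456.7840
T̂_B = 0.748(482.3) + 0.252(490.2) = 484.2908
T̂_A − T̂_B = -27.5068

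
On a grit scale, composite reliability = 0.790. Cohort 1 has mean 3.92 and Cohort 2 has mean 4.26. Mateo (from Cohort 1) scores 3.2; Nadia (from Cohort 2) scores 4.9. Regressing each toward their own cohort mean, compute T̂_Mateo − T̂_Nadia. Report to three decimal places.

-1.414

T̂_Mateo = 0.790(3.2) + 0.210(3.92) = 3.35120
T̂_Nadia = 0.790(4.9) + 0.210(4.26) = 4.76560
Difference = 3.35120 − 4.76560 = -1.41440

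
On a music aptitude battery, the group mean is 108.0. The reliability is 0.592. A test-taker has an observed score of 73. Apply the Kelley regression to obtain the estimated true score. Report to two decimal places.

87.28

T̂ = 0.592(73) + 0.408(108.0) = 43.216 + 44.0640 = 87.280 → 87.28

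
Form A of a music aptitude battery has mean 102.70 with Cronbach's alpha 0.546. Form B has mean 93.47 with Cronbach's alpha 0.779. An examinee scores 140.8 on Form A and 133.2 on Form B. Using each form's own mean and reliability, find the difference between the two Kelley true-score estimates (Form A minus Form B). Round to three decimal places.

T̂_A = 0.546(140.8) + 0.454(102.70) = 123.50260
T̂_B = 0.779(133.2) + 0.221(93.47) = 124.41967
T̂_A − T̂_B = -0.91707

-0.917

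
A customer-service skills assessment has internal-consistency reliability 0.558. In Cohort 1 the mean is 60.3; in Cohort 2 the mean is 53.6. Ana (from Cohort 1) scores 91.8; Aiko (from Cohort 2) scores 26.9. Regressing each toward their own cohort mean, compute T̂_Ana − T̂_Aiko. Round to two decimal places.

39.18

T̂_Ana = 0.558(91.8) + 0.442(60.3) = 77.8770
T̂_Aiko = 0.558(26.9) + 0.442(53.6) = 38.7014
Difference = 77.8770 − 38.7014 = 39.1756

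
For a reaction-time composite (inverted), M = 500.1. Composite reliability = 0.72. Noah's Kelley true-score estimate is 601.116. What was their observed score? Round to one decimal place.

640.4

T̂ = ρX + (1 − ρ)μ  ⇒  X = (T̂ − (1 − ρ)μ) / ρ
X = (601.116 − 0.28 × 500.1) / 0.72 = (601.116 − 140.028) / 0.72 = 461.088 / 0.72 = 640.400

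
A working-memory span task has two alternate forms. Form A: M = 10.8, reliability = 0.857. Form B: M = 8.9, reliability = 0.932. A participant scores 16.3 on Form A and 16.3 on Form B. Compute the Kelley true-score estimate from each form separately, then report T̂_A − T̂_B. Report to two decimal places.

T̂_A = 0.857(16.3) + 0.143(10.8) = 15.5135
T̂_B = 0.932(16.3) + 0.068(8.9) = 15.7968
T̂_A − T̂_B = -0.2833

-0.28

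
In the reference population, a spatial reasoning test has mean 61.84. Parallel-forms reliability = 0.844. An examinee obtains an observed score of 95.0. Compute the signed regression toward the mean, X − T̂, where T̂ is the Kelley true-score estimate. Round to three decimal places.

5.173

Kelley's formula gives T̂ = 0.844·95.0 + 0.156·61.84 = 80.1800 + 9.64704 = 89.82704.
X − T̂ = 95.0 − 89.8270 = 5.1730 → 5.173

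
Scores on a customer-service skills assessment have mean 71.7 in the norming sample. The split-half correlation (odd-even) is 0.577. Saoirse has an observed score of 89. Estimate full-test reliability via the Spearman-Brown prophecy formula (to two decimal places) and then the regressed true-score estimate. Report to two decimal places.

84.33

Spearman-Brown: ρ = 2r/(1 + r) = 2(0.577)/(1 + 0.577) = 1.1540/1.577 = 0.7318 → 0.73
Kelley's formula gives T̂ = 0.73·89 + 0.27·71.7 = 64.97 + 19.359 = 84.329.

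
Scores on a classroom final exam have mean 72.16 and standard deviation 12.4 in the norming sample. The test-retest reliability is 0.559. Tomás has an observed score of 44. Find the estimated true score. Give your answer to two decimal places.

T̂ = 0.559(44) + 0.441(72.16) = 24.596 + 31.82256 = 56.419 → 56.42

56.42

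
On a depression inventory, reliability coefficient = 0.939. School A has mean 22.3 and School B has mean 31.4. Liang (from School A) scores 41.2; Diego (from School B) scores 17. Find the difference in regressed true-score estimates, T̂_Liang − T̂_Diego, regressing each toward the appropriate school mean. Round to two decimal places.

T̂_Liang = 0.939(41.2) + 0.061(22.3) = 40.0471
T̂_Diego = 0.939(17) + 0.061(31.4) = 17.8784
Difference = 40.0471 − 17.8784 = 22.1687

22.17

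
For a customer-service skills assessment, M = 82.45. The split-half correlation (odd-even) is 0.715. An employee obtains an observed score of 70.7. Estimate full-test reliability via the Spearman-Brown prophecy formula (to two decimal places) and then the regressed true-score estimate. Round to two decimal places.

Spearman-Brown: ρ = 2r/(1 + r) = 2(0.715)/(1 + 0.715) = 1.4300/1.715 = 0.8338 → 0.83
T̂ = 0.83(70.7) + 0.17(82.45) = 58.681 + 14.0165 = 72.697 → 72.70

72.70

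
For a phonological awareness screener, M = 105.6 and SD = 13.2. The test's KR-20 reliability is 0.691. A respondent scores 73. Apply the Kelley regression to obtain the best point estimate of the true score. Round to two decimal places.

83.07

Weight the observed score by reliability and the mean by (1 − reliability): T̂ = 0.691·73 + 0.309·105.6 = 50.443 + 32.6304 = 83.073.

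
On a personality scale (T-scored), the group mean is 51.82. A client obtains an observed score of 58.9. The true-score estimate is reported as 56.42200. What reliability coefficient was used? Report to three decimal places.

T̂ = ρX + (1 − ρ)μ  ⇒  T̂ − μ = ρ(X − μ)
ρ = (T̂ − μ)/(X − μ) = (56.42200 − 51.82) / (58.9 − 51.82) = 4.60200 / 7.08 = 0.65000

0.650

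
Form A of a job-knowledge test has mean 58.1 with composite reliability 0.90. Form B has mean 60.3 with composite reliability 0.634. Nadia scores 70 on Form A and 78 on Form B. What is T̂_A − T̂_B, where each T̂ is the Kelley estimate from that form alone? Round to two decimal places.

T̂_A = 0.90(70) + 0.10(58.1) = 68.8100
T̂_B = 0.634(78) + 0.366(60.3) = 71.5218
T̂_A − T̂_B = -2.7118

-2.71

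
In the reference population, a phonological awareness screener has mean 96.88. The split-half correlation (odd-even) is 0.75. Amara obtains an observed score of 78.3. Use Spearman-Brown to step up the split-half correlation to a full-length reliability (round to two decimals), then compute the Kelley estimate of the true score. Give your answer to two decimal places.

Spearman-Brown: ρ = 2r/(1 + r) = 2(0.75)/(1 + 0.75) = 1.500/1.75 = 0.8571 → 0.86
Kelley's formula gives T̂ = 0.86·78.3 + 0.14·96.88 = 67.338 + 13.5632 = 80.901.

80.90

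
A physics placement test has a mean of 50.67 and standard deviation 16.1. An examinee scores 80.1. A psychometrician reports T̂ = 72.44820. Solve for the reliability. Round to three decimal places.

0.740

T̂ = ρX + (1 − ρ)μ  ⇒  T̂ − μ = ρ(X − μ)
ρ = (T̂ − μ)/(X − μ) = (72.44820 − 50.67) / (80.1 − 50.67) = 21.77820 / 29.43 = 0.74000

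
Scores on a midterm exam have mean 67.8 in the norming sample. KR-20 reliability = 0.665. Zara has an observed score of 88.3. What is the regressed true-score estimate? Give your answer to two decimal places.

81.43

T̂ = 0.665(88.3) + 0.335(67.8) = 58.7195 + 22.7130 = 81.433 → 81.43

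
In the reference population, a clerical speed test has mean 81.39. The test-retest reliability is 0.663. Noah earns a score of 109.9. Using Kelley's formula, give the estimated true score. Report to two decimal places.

T̂ = 0.663(109.9) + 0.337(81.39) = 72.8637 + 27.42843 = 100.292 → 100.29

100.29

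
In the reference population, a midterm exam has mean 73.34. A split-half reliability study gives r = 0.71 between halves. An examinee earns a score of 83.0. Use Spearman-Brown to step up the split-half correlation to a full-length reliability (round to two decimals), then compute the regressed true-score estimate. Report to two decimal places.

81.36

Spearman-Brown: ρ = 2r/(1 + r) = 2(0.71)/(1 + 0.71) = 1.420/1.71 = 0.8304 → 0.83
T̂ = ρX + (1 − ρ)μ
  = 0.83 × 83.0 + 0.17 × 73.34
  = 68.890 + 12.4678
  = 81.358
  ≈ 81.36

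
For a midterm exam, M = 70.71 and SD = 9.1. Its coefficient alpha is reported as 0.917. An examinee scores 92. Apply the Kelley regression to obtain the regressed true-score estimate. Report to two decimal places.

90.23

Weight the observed score by reliability and the mean by (1 − reliability): T̂ = 0.917·92 + 0.083·70.71 = 84.364 + 5.86893 = 90.233.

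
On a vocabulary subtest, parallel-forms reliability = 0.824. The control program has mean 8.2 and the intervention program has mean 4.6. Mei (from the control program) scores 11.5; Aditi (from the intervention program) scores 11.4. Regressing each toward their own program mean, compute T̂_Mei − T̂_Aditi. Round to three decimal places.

0.716

T̂_Mei = 0.824(11.5) + 0.176(8.2) = 10.91920
T̂_Aditi = 0.824(11.4) + 0.176(4.6) = 10.20320
Difference = 10.91920 − 10.20320 = 0.71600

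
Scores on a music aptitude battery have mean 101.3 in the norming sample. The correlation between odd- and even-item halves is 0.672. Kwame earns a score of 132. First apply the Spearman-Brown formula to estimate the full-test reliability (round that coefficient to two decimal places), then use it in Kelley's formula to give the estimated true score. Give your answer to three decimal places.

125.860

Spearman-Brown: ρ = 2r/(1 + r) = 2(0.672)/(1 + 0.672) = 1.3440/1.672 = 0.8038 → 0.80
Weight the observed score by reliability and the mean by (1 − reliability): T̂ = 0.80·132 + 0.20·101.3 = 105.60 + 20.260 = 125.8600.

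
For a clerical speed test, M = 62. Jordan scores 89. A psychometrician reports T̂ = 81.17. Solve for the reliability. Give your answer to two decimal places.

T̂ = ρX + (1 − ρ)μ  ⇒  T̂ − μ = ρ(X − μ)
ρ = (T̂ − μ)/(X − μ) = (81.17 − 62) / (89 − 62) = 19.17 / 27.0 = 0.7100

0.71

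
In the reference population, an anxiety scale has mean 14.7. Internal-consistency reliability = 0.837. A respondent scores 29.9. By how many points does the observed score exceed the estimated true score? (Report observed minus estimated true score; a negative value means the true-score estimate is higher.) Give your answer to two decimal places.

2.48

T̂ = ρX + (1 − ρ)μ
  = 0.837 × 29.9 + 0.163 × 14.7
  = 25.0263 + 2.3961
  = 27.4224
  ≈ 27.422
X − T̂ = 29.9 − 27.422 = 2.478 → 2.48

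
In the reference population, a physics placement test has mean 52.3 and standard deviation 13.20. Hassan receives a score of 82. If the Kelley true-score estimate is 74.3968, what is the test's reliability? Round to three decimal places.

T̂ = ρX + (1 − ρ)μ  ⇒  T̂ − μ = ρ(X − μ)
ρ = (T̂ − μ)/(X − μ) = (74.3968 − 52.3) / (82 − 52.3) = 22.0968 / 29.7 = 0.74400

0.744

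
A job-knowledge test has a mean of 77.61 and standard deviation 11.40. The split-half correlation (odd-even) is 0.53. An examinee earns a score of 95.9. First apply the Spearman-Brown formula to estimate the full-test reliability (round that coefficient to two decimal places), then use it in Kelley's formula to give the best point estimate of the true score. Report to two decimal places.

Spearman-Brown: ρ = 2r/(1 + r) = 2(0.53)/(1 + 0.53) = 1.060/1.53 = 0.6928 → 0.69
T̂ = 0.69(95.9) + 0.31(77.61) = 66.171 + 24.0591 = 90.230 → 90.23

90.23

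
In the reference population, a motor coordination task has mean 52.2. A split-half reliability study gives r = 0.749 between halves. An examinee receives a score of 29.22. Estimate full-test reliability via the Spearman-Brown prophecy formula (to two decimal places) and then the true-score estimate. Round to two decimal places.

Spearman-Brown: ρ = 2r/(1 + r) = 2(0.749)/(1 + 0.749) = 1.4980/1.749 = 0.8565 → 0.86
T̂ = ρX + (1 − ρ)μ
  = 0.86 × 29.22 + 0.14 × 52.2
  = 25.1292 + 7.308
  = 32.437
  ≈ 32.44

32.44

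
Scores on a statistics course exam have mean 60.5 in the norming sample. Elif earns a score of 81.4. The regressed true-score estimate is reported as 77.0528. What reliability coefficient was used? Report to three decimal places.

0.792

T̂ = ρX + (1 − ρ)μ  ⇒  T̂ − μ = ρ(X − μ)
ρ = (T̂ − μ)/(X − μ) = (77.0528 − 60.5) / (81.4 − 60.5) = 16.5528 / 20.9 = 0.79200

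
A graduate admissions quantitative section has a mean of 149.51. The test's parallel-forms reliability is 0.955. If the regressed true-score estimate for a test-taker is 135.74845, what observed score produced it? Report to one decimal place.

135.1

T̂ = ρX + (1 − ρ)μ  ⇒  X = (T̂ − (1 − ρ)μ) / ρ
X = (135.74845 − 0.045 × 149.51) / 0.955 = (135.74845 − 6.72795) / 0.955 = 129.02050 / 0.955 = 135.100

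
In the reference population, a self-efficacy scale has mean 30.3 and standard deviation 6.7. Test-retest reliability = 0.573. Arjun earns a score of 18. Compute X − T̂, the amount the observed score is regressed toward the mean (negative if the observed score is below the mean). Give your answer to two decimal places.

-5.25

T̂ = 0.573(18) + 0.427(30.3) = 10.314 + 12.9381 = 23.2521 → 23.252
X − T̂ = 18 − 23.252 = -5.252 → -5.25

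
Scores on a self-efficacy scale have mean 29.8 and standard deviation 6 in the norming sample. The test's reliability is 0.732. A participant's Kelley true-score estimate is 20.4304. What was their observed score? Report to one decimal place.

T̂ = ρX + (1 − ρ)μ  ⇒  X = (T̂ − (1 − ρ)μ) / ρ
X = (20.4304 − 0.268 × 29.8) / 0.732 = (20.4304 − 7.9864) / 0.732 = 12.4440 / 0.732 = 17.000

17.0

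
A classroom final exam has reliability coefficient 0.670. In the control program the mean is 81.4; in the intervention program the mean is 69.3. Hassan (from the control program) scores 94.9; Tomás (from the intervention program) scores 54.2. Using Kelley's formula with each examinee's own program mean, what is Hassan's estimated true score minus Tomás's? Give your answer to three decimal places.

31.262

T̂_Hassan = 0.670(94.9) + 0.330(81.4) = 90.44500
T̂_Tomás = 0.670(54.2) + 0.330(69.3) = 59.18300
Difference = 90.44500 − 59.18300 = 31.26200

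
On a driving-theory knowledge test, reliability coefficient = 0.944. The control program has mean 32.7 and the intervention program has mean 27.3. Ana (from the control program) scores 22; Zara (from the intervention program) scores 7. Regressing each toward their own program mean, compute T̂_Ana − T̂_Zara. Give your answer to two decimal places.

T̂_Ana = 0.944(22) + 0.056(32.7) = 22.5992
T̂_Zara = 0.944(7) + 0.056(27.3) = 8.1368
Difference = 22.5992 − 8.1368 = 14.4624

14.46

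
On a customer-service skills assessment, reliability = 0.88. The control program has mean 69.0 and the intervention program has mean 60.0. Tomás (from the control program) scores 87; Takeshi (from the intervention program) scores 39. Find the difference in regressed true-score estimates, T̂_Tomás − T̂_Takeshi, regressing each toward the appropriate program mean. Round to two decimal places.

43.32

T̂_Tomás = 0.88(87) + 0.12(69.0) = 84.8400
T̂_Takeshi = 0.88(39) + 0.12(60.0) = 41.5200
Difference = 84.8400 − 41.5200 = 43.3200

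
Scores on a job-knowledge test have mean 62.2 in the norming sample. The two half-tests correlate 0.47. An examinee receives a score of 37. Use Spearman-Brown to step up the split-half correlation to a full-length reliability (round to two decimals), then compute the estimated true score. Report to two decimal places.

46.07

Spearman-Brown: ρ = 2r/(1 + r) = 2(0.47)/(1 + 0.47) = 0.940/1.47 = 0.6395 → 0.64
Regress the observed score toward the mean by the unreliability: T̂ = 0.64·37 + 0.36·62.2 = 23.68 + 22.392 = 46.072.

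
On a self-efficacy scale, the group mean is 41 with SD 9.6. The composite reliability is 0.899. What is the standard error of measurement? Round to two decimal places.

SEM = SD · √(1 − ρ) = 9.6 × √0.101 = 9.6 × 0.3178 = 3.051

3.05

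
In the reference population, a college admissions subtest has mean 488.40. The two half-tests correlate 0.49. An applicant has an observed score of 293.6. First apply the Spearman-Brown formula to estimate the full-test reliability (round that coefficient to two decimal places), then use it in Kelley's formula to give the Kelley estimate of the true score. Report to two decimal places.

Spearman-Brown: ρ = 2r/(1 + r) = 2(0.49)/(1 + 0.49) = 0.980/1.49 = 0.6577 → 0.66
T̂ = 0.66(293.6) + 0.34(488.40) = 193.776 + 166.0560 = 359.832 → 359.83

359.83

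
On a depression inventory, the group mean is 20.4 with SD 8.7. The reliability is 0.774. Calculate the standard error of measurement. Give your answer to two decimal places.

SEM = SD · √(1 − ρ) = 8.7 × √0.226 = 8.7 × 0.4754 = 4.136

4.14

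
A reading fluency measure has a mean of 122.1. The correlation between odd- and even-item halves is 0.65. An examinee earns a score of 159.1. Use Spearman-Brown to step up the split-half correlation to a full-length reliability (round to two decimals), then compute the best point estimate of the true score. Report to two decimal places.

151.33

Spearman-Brown: ρ = 2r/(1 + r) = 2(0.65)/(1 + 0.65) = 1.300/1.65 = 0.7879 → 0.79
Weight the observed score by reliability and the mean by (1 − reliability): T̂ = 0.79·159.1 + 0.21·122.1 = 125.689 + 25.641 = 151.330.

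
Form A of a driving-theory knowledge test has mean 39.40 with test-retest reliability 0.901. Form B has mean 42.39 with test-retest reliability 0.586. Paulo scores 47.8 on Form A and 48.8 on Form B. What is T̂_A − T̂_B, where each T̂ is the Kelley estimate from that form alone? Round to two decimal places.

0.82

T̂_A = 0.901(47.8) + 0.099(39.40) = 46.9684
T̂_B = 0.586(48.8) + 0.414(42.39) = 46.1463
T̂_A − T̂_B = 0.8221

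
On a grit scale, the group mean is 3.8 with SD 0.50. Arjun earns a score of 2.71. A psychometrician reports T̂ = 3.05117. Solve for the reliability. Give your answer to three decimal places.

0.687

T̂ = ρX + (1 − ρ)μ  ⇒  T̂ − μ = ρ(X − μ)
ρ = (T̂ − μ)/(X − μ) = (3.05117 − 3.8) / (2.71 − 3.8) = -0.74883 / -1.09 = 0.68700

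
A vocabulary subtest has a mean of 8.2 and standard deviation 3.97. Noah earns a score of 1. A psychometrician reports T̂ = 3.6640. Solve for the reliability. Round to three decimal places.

T̂ = ρX + (1 − ρ)μ  ⇒  T̂ − μ = ρ(X − μ)
ρ = (T̂ − μ)/(X − μ) = (3.6640 − 8.2) / (1 − 8.2) = -4.5360 / -7.2 = 0.63000

0.630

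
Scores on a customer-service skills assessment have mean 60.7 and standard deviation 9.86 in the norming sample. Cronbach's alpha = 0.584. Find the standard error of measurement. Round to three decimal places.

6.360

SEM = SD · √(1 − ρ) = 9.86 × √0.416 = 9.86 × 0.6450 = 6.3595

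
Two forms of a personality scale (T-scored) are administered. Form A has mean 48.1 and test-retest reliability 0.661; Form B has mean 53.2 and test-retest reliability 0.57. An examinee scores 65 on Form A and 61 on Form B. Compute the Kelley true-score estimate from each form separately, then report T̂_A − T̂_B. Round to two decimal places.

1.62

T̂_A = 0.661(65) + 0.339(48.1) = 59.2709
T̂_B = 0.57(61) + 0.43(53.2) = 57.6460
T̂_A − T̂_B = 1.6249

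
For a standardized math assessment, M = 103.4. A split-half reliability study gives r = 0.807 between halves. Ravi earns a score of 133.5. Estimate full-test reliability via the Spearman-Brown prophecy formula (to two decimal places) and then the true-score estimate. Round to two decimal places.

130.19

Spearman-Brown: ρ = 2r/(1 + r) = 2(0.807)/(1 + 0.807) = 1.6140/1.807 = 0.8932 → 0.89
T̂ = 0.89(133.5) + 0.11(103.4) = 118.815 + 11.374 = 130.189 → 130.19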